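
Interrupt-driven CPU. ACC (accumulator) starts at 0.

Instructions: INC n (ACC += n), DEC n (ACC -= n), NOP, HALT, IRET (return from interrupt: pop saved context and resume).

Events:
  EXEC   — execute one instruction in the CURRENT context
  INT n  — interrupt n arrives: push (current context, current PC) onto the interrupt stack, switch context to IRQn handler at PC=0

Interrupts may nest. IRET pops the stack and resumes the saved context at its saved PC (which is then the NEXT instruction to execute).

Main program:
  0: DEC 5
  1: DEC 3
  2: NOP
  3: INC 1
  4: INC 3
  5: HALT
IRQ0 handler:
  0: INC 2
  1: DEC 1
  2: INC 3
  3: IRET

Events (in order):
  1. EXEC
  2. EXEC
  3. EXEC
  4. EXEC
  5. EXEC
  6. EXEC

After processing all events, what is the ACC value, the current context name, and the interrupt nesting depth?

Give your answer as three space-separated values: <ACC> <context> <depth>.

Answer: -4 MAIN 0

Derivation:
Event 1 (EXEC): [MAIN] PC=0: DEC 5 -> ACC=-5
Event 2 (EXEC): [MAIN] PC=1: DEC 3 -> ACC=-8
Event 3 (EXEC): [MAIN] PC=2: NOP
Event 4 (EXEC): [MAIN] PC=3: INC 1 -> ACC=-7
Event 5 (EXEC): [MAIN] PC=4: INC 3 -> ACC=-4
Event 6 (EXEC): [MAIN] PC=5: HALT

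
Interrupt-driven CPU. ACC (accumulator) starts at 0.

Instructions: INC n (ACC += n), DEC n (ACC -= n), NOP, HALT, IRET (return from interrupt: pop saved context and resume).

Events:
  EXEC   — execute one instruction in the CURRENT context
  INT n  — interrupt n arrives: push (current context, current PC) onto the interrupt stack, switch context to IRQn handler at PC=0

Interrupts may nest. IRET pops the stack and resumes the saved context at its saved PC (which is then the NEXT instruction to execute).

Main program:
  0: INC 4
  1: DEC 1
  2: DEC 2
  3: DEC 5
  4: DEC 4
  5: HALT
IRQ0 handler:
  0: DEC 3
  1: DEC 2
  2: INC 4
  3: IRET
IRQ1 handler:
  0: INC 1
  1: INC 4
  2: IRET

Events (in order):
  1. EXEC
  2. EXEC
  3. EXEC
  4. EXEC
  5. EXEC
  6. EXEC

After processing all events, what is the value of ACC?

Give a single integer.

Event 1 (EXEC): [MAIN] PC=0: INC 4 -> ACC=4
Event 2 (EXEC): [MAIN] PC=1: DEC 1 -> ACC=3
Event 3 (EXEC): [MAIN] PC=2: DEC 2 -> ACC=1
Event 4 (EXEC): [MAIN] PC=3: DEC 5 -> ACC=-4
Event 5 (EXEC): [MAIN] PC=4: DEC 4 -> ACC=-8
Event 6 (EXEC): [MAIN] PC=5: HALT

Answer: -8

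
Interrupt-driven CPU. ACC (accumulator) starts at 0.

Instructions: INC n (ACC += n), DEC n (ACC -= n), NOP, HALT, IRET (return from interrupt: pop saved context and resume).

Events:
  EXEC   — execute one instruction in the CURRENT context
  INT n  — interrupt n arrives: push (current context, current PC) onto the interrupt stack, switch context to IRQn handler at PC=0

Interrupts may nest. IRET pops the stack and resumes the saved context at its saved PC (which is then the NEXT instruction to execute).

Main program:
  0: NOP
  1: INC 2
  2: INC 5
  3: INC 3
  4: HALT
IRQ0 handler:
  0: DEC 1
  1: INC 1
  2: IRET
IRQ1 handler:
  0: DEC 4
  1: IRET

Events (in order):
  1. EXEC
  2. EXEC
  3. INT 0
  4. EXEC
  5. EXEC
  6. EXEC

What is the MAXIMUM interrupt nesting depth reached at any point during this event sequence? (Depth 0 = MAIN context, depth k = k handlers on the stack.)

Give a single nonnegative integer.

Answer: 1

Derivation:
Event 1 (EXEC): [MAIN] PC=0: NOP [depth=0]
Event 2 (EXEC): [MAIN] PC=1: INC 2 -> ACC=2 [depth=0]
Event 3 (INT 0): INT 0 arrives: push (MAIN, PC=2), enter IRQ0 at PC=0 (depth now 1) [depth=1]
Event 4 (EXEC): [IRQ0] PC=0: DEC 1 -> ACC=1 [depth=1]
Event 5 (EXEC): [IRQ0] PC=1: INC 1 -> ACC=2 [depth=1]
Event 6 (EXEC): [IRQ0] PC=2: IRET -> resume MAIN at PC=2 (depth now 0) [depth=0]
Max depth observed: 1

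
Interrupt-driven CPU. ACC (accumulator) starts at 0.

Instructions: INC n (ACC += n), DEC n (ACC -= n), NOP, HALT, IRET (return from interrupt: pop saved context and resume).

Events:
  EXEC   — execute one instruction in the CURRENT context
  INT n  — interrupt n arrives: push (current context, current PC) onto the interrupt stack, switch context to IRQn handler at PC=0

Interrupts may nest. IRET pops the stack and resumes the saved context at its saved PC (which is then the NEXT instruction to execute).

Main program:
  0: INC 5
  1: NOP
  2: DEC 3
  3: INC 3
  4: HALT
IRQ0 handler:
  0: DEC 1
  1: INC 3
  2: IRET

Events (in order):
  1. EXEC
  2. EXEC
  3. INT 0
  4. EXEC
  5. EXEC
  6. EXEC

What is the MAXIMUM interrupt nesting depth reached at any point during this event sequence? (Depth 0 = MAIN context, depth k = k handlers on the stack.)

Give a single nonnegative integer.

Event 1 (EXEC): [MAIN] PC=0: INC 5 -> ACC=5 [depth=0]
Event 2 (EXEC): [MAIN] PC=1: NOP [depth=0]
Event 3 (INT 0): INT 0 arrives: push (MAIN, PC=2), enter IRQ0 at PC=0 (depth now 1) [depth=1]
Event 4 (EXEC): [IRQ0] PC=0: DEC 1 -> ACC=4 [depth=1]
Event 5 (EXEC): [IRQ0] PC=1: INC 3 -> ACC=7 [depth=1]
Event 6 (EXEC): [IRQ0] PC=2: IRET -> resume MAIN at PC=2 (depth now 0) [depth=0]
Max depth observed: 1

Answer: 1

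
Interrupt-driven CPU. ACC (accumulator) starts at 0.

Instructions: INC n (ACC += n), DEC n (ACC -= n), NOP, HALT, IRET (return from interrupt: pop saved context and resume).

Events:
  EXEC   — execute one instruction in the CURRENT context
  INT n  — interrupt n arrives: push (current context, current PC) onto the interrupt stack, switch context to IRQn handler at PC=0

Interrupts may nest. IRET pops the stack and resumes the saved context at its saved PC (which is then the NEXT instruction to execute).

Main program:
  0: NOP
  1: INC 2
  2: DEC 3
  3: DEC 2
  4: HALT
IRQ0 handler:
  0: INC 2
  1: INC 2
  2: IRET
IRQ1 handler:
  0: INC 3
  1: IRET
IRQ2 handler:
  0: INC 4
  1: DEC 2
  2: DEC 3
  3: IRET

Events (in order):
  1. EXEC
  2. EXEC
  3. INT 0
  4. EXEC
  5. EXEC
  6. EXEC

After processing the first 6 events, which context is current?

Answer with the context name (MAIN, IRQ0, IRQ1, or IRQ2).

Event 1 (EXEC): [MAIN] PC=0: NOP
Event 2 (EXEC): [MAIN] PC=1: INC 2 -> ACC=2
Event 3 (INT 0): INT 0 arrives: push (MAIN, PC=2), enter IRQ0 at PC=0 (depth now 1)
Event 4 (EXEC): [IRQ0] PC=0: INC 2 -> ACC=4
Event 5 (EXEC): [IRQ0] PC=1: INC 2 -> ACC=6
Event 6 (EXEC): [IRQ0] PC=2: IRET -> resume MAIN at PC=2 (depth now 0)

Answer: MAIN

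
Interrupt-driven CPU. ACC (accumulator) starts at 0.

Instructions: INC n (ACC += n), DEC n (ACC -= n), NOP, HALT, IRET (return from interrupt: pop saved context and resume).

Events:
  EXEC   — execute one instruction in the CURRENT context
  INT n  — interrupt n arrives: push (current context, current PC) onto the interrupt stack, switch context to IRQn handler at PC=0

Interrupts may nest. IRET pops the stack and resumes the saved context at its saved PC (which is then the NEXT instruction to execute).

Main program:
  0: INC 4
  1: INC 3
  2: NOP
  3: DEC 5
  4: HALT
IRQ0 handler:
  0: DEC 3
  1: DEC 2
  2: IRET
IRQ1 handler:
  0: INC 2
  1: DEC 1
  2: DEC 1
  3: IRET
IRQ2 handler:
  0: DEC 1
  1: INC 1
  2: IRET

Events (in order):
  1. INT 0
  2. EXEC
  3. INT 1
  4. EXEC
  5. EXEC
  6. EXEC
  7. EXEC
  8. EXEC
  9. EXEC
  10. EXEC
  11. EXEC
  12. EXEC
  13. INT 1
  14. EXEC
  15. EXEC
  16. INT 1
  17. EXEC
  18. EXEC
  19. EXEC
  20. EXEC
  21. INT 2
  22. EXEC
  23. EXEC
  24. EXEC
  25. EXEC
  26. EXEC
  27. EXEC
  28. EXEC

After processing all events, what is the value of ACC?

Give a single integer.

Answer: -3

Derivation:
Event 1 (INT 0): INT 0 arrives: push (MAIN, PC=0), enter IRQ0 at PC=0 (depth now 1)
Event 2 (EXEC): [IRQ0] PC=0: DEC 3 -> ACC=-3
Event 3 (INT 1): INT 1 arrives: push (IRQ0, PC=1), enter IRQ1 at PC=0 (depth now 2)
Event 4 (EXEC): [IRQ1] PC=0: INC 2 -> ACC=-1
Event 5 (EXEC): [IRQ1] PC=1: DEC 1 -> ACC=-2
Event 6 (EXEC): [IRQ1] PC=2: DEC 1 -> ACC=-3
Event 7 (EXEC): [IRQ1] PC=3: IRET -> resume IRQ0 at PC=1 (depth now 1)
Event 8 (EXEC): [IRQ0] PC=1: DEC 2 -> ACC=-5
Event 9 (EXEC): [IRQ0] PC=2: IRET -> resume MAIN at PC=0 (depth now 0)
Event 10 (EXEC): [MAIN] PC=0: INC 4 -> ACC=-1
Event 11 (EXEC): [MAIN] PC=1: INC 3 -> ACC=2
Event 12 (EXEC): [MAIN] PC=2: NOP
Event 13 (INT 1): INT 1 arrives: push (MAIN, PC=3), enter IRQ1 at PC=0 (depth now 1)
Event 14 (EXEC): [IRQ1] PC=0: INC 2 -> ACC=4
Event 15 (EXEC): [IRQ1] PC=1: DEC 1 -> ACC=3
Event 16 (INT 1): INT 1 arrives: push (IRQ1, PC=2), enter IRQ1 at PC=0 (depth now 2)
Event 17 (EXEC): [IRQ1] PC=0: INC 2 -> ACC=5
Event 18 (EXEC): [IRQ1] PC=1: DEC 1 -> ACC=4
Event 19 (EXEC): [IRQ1] PC=2: DEC 1 -> ACC=3
Event 20 (EXEC): [IRQ1] PC=3: IRET -> resume IRQ1 at PC=2 (depth now 1)
Event 21 (INT 2): INT 2 arrives: push (IRQ1, PC=2), enter IRQ2 at PC=0 (depth now 2)
Event 22 (EXEC): [IRQ2] PC=0: DEC 1 -> ACC=2
Event 23 (EXEC): [IRQ2] PC=1: INC 1 -> ACC=3
Event 24 (EXEC): [IRQ2] PC=2: IRET -> resume IRQ1 at PC=2 (depth now 1)
Event 25 (EXEC): [IRQ1] PC=2: DEC 1 -> ACC=2
Event 26 (EXEC): [IRQ1] PC=3: IRET -> resume MAIN at PC=3 (depth now 0)
Event 27 (EXEC): [MAIN] PC=3: DEC 5 -> ACC=-3
Event 28 (EXEC): [MAIN] PC=4: HALT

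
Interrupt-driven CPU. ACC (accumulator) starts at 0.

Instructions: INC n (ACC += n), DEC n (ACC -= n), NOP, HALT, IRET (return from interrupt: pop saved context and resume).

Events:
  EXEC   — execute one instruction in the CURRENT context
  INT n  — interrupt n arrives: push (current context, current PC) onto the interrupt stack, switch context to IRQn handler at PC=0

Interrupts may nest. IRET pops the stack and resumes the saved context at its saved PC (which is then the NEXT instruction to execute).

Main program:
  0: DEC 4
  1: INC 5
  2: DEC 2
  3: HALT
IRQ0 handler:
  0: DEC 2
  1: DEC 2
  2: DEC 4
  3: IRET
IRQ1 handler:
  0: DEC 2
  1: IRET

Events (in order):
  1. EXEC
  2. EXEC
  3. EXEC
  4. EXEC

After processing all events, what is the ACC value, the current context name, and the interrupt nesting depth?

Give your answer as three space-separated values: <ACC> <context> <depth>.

Event 1 (EXEC): [MAIN] PC=0: DEC 4 -> ACC=-4
Event 2 (EXEC): [MAIN] PC=1: INC 5 -> ACC=1
Event 3 (EXEC): [MAIN] PC=2: DEC 2 -> ACC=-1
Event 4 (EXEC): [MAIN] PC=3: HALT

Answer: -1 MAIN 0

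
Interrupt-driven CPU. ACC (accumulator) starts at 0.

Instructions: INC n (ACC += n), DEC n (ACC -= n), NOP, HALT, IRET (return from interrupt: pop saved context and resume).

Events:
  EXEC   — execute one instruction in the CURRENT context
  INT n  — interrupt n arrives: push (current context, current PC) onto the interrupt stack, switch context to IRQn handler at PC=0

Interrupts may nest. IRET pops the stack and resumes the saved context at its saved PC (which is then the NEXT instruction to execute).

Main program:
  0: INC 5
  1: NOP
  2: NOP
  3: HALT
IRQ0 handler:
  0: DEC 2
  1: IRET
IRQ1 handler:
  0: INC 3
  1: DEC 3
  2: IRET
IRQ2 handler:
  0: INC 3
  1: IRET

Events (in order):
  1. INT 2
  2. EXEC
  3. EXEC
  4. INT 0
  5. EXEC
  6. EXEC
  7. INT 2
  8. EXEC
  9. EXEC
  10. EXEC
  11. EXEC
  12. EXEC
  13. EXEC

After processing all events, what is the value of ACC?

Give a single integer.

Answer: 9

Derivation:
Event 1 (INT 2): INT 2 arrives: push (MAIN, PC=0), enter IRQ2 at PC=0 (depth now 1)
Event 2 (EXEC): [IRQ2] PC=0: INC 3 -> ACC=3
Event 3 (EXEC): [IRQ2] PC=1: IRET -> resume MAIN at PC=0 (depth now 0)
Event 4 (INT 0): INT 0 arrives: push (MAIN, PC=0), enter IRQ0 at PC=0 (depth now 1)
Event 5 (EXEC): [IRQ0] PC=0: DEC 2 -> ACC=1
Event 6 (EXEC): [IRQ0] PC=1: IRET -> resume MAIN at PC=0 (depth now 0)
Event 7 (INT 2): INT 2 arrives: push (MAIN, PC=0), enter IRQ2 at PC=0 (depth now 1)
Event 8 (EXEC): [IRQ2] PC=0: INC 3 -> ACC=4
Event 9 (EXEC): [IRQ2] PC=1: IRET -> resume MAIN at PC=0 (depth now 0)
Event 10 (EXEC): [MAIN] PC=0: INC 5 -> ACC=9
Event 11 (EXEC): [MAIN] PC=1: NOP
Event 12 (EXEC): [MAIN] PC=2: NOP
Event 13 (EXEC): [MAIN] PC=3: HALT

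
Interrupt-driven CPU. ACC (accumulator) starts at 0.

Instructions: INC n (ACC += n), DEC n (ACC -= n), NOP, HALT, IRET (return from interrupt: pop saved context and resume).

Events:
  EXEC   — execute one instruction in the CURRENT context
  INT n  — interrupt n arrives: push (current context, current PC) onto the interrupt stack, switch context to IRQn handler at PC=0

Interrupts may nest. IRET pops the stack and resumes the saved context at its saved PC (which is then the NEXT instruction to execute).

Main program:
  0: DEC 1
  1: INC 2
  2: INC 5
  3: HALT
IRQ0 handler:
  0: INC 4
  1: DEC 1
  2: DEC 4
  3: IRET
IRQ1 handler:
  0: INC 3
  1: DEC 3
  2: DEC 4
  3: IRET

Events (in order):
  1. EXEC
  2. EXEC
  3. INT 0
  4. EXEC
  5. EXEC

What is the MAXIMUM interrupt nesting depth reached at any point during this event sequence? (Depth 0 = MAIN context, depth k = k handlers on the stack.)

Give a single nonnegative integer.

Answer: 1

Derivation:
Event 1 (EXEC): [MAIN] PC=0: DEC 1 -> ACC=-1 [depth=0]
Event 2 (EXEC): [MAIN] PC=1: INC 2 -> ACC=1 [depth=0]
Event 3 (INT 0): INT 0 arrives: push (MAIN, PC=2), enter IRQ0 at PC=0 (depth now 1) [depth=1]
Event 4 (EXEC): [IRQ0] PC=0: INC 4 -> ACC=5 [depth=1]
Event 5 (EXEC): [IRQ0] PC=1: DEC 1 -> ACC=4 [depth=1]
Max depth observed: 1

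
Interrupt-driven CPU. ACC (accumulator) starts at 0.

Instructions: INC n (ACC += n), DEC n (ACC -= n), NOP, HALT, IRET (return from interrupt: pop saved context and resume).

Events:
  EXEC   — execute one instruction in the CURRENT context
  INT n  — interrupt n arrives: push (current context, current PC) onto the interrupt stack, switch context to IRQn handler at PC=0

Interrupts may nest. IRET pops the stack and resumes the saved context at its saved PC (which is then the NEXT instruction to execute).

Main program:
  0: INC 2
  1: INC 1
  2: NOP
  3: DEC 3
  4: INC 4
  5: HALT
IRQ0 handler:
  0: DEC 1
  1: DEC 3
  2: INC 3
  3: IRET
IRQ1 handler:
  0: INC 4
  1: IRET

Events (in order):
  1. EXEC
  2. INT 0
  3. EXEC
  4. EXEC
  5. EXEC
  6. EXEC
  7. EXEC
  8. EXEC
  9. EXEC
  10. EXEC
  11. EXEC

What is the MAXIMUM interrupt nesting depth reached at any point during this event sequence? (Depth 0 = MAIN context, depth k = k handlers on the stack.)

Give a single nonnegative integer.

Answer: 1

Derivation:
Event 1 (EXEC): [MAIN] PC=0: INC 2 -> ACC=2 [depth=0]
Event 2 (INT 0): INT 0 arrives: push (MAIN, PC=1), enter IRQ0 at PC=0 (depth now 1) [depth=1]
Event 3 (EXEC): [IRQ0] PC=0: DEC 1 -> ACC=1 [depth=1]
Event 4 (EXEC): [IRQ0] PC=1: DEC 3 -> ACC=-2 [depth=1]
Event 5 (EXEC): [IRQ0] PC=2: INC 3 -> ACC=1 [depth=1]
Event 6 (EXEC): [IRQ0] PC=3: IRET -> resume MAIN at PC=1 (depth now 0) [depth=0]
Event 7 (EXEC): [MAIN] PC=1: INC 1 -> ACC=2 [depth=0]
Event 8 (EXEC): [MAIN] PC=2: NOP [depth=0]
Event 9 (EXEC): [MAIN] PC=3: DEC 3 -> ACC=-1 [depth=0]
Event 10 (EXEC): [MAIN] PC=4: INC 4 -> ACC=3 [depth=0]
Event 11 (EXEC): [MAIN] PC=5: HALT [depth=0]
Max depth observed: 1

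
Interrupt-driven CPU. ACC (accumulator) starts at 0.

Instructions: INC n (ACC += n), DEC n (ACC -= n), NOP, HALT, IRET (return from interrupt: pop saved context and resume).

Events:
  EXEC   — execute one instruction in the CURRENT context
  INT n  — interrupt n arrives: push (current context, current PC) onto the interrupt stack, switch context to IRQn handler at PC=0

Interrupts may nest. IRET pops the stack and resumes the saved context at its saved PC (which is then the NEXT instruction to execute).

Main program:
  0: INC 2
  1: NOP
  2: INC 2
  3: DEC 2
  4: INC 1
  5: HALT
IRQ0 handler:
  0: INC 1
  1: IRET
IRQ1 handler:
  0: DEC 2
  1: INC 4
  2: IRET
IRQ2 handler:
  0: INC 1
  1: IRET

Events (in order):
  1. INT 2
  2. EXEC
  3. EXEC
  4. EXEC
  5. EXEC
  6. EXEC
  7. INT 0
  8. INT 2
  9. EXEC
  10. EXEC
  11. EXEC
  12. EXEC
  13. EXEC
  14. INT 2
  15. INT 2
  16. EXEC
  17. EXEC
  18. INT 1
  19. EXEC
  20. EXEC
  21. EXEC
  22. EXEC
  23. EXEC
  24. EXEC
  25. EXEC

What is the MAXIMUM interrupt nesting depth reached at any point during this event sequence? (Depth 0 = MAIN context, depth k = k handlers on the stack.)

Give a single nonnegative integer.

Answer: 2

Derivation:
Event 1 (INT 2): INT 2 arrives: push (MAIN, PC=0), enter IRQ2 at PC=0 (depth now 1) [depth=1]
Event 2 (EXEC): [IRQ2] PC=0: INC 1 -> ACC=1 [depth=1]
Event 3 (EXEC): [IRQ2] PC=1: IRET -> resume MAIN at PC=0 (depth now 0) [depth=0]
Event 4 (EXEC): [MAIN] PC=0: INC 2 -> ACC=3 [depth=0]
Event 5 (EXEC): [MAIN] PC=1: NOP [depth=0]
Event 6 (EXEC): [MAIN] PC=2: INC 2 -> ACC=5 [depth=0]
Event 7 (INT 0): INT 0 arrives: push (MAIN, PC=3), enter IRQ0 at PC=0 (depth now 1) [depth=1]
Event 8 (INT 2): INT 2 arrives: push (IRQ0, PC=0), enter IRQ2 at PC=0 (depth now 2) [depth=2]
Event 9 (EXEC): [IRQ2] PC=0: INC 1 -> ACC=6 [depth=2]
Event 10 (EXEC): [IRQ2] PC=1: IRET -> resume IRQ0 at PC=0 (depth now 1) [depth=1]
Event 11 (EXEC): [IRQ0] PC=0: INC 1 -> ACC=7 [depth=1]
Event 12 (EXEC): [IRQ0] PC=1: IRET -> resume MAIN at PC=3 (depth now 0) [depth=0]
Event 13 (EXEC): [MAIN] PC=3: DEC 2 -> ACC=5 [depth=0]
Event 14 (INT 2): INT 2 arrives: push (MAIN, PC=4), enter IRQ2 at PC=0 (depth now 1) [depth=1]
Event 15 (INT 2): INT 2 arrives: push (IRQ2, PC=0), enter IRQ2 at PC=0 (depth now 2) [depth=2]
Event 16 (EXEC): [IRQ2] PC=0: INC 1 -> ACC=6 [depth=2]
Event 17 (EXEC): [IRQ2] PC=1: IRET -> resume IRQ2 at PC=0 (depth now 1) [depth=1]
Event 18 (INT 1): INT 1 arrives: push (IRQ2, PC=0), enter IRQ1 at PC=0 (depth now 2) [depth=2]
Event 19 (EXEC): [IRQ1] PC=0: DEC 2 -> ACC=4 [depth=2]
Event 20 (EXEC): [IRQ1] PC=1: INC 4 -> ACC=8 [depth=2]
Event 21 (EXEC): [IRQ1] PC=2: IRET -> resume IRQ2 at PC=0 (depth now 1) [depth=1]
Event 22 (EXEC): [IRQ2] PC=0: INC 1 -> ACC=9 [depth=1]
Event 23 (EXEC): [IRQ2] PC=1: IRET -> resume MAIN at PC=4 (depth now 0) [depth=0]
Event 24 (EXEC): [MAIN] PC=4: INC 1 -> ACC=10 [depth=0]
Event 25 (EXEC): [MAIN] PC=5: HALT [depth=0]
Max depth observed: 2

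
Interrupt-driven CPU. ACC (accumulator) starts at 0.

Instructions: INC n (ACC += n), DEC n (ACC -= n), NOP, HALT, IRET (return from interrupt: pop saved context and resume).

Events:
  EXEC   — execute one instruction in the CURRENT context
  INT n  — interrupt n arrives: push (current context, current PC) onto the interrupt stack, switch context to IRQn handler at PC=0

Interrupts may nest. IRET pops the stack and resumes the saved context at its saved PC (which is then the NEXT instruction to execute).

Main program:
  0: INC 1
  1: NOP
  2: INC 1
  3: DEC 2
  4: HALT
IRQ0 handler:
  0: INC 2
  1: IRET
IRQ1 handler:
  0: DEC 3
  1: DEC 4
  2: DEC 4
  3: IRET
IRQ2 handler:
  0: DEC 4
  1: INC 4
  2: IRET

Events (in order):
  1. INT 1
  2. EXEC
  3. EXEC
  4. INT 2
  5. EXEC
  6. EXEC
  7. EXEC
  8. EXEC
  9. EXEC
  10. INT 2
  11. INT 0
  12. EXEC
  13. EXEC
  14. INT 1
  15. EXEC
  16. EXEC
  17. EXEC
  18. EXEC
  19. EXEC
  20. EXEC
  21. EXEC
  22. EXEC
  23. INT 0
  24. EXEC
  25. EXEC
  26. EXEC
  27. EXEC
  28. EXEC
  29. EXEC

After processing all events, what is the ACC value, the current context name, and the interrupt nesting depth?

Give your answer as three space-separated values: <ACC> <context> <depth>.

Event 1 (INT 1): INT 1 arrives: push (MAIN, PC=0), enter IRQ1 at PC=0 (depth now 1)
Event 2 (EXEC): [IRQ1] PC=0: DEC 3 -> ACC=-3
Event 3 (EXEC): [IRQ1] PC=1: DEC 4 -> ACC=-7
Event 4 (INT 2): INT 2 arrives: push (IRQ1, PC=2), enter IRQ2 at PC=0 (depth now 2)
Event 5 (EXEC): [IRQ2] PC=0: DEC 4 -> ACC=-11
Event 6 (EXEC): [IRQ2] PC=1: INC 4 -> ACC=-7
Event 7 (EXEC): [IRQ2] PC=2: IRET -> resume IRQ1 at PC=2 (depth now 1)
Event 8 (EXEC): [IRQ1] PC=2: DEC 4 -> ACC=-11
Event 9 (EXEC): [IRQ1] PC=3: IRET -> resume MAIN at PC=0 (depth now 0)
Event 10 (INT 2): INT 2 arrives: push (MAIN, PC=0), enter IRQ2 at PC=0 (depth now 1)
Event 11 (INT 0): INT 0 arrives: push (IRQ2, PC=0), enter IRQ0 at PC=0 (depth now 2)
Event 12 (EXEC): [IRQ0] PC=0: INC 2 -> ACC=-9
Event 13 (EXEC): [IRQ0] PC=1: IRET -> resume IRQ2 at PC=0 (depth now 1)
Event 14 (INT 1): INT 1 arrives: push (IRQ2, PC=0), enter IRQ1 at PC=0 (depth now 2)
Event 15 (EXEC): [IRQ1] PC=0: DEC 3 -> ACC=-12
Event 16 (EXEC): [IRQ1] PC=1: DEC 4 -> ACC=-16
Event 17 (EXEC): [IRQ1] PC=2: DEC 4 -> ACC=-20
Event 18 (EXEC): [IRQ1] PC=3: IRET -> resume IRQ2 at PC=0 (depth now 1)
Event 19 (EXEC): [IRQ2] PC=0: DEC 4 -> ACC=-24
Event 20 (EXEC): [IRQ2] PC=1: INC 4 -> ACC=-20
Event 21 (EXEC): [IRQ2] PC=2: IRET -> resume MAIN at PC=0 (depth now 0)
Event 22 (EXEC): [MAIN] PC=0: INC 1 -> ACC=-19
Event 23 (INT 0): INT 0 arrives: push (MAIN, PC=1), enter IRQ0 at PC=0 (depth now 1)
Event 24 (EXEC): [IRQ0] PC=0: INC 2 -> ACC=-17
Event 25 (EXEC): [IRQ0] PC=1: IRET -> resume MAIN at PC=1 (depth now 0)
Event 26 (EXEC): [MAIN] PC=1: NOP
Event 27 (EXEC): [MAIN] PC=2: INC 1 -> ACC=-16
Event 28 (EXEC): [MAIN] PC=3: DEC 2 -> ACC=-18
Event 29 (EXEC): [MAIN] PC=4: HALT

Answer: -18 MAIN 0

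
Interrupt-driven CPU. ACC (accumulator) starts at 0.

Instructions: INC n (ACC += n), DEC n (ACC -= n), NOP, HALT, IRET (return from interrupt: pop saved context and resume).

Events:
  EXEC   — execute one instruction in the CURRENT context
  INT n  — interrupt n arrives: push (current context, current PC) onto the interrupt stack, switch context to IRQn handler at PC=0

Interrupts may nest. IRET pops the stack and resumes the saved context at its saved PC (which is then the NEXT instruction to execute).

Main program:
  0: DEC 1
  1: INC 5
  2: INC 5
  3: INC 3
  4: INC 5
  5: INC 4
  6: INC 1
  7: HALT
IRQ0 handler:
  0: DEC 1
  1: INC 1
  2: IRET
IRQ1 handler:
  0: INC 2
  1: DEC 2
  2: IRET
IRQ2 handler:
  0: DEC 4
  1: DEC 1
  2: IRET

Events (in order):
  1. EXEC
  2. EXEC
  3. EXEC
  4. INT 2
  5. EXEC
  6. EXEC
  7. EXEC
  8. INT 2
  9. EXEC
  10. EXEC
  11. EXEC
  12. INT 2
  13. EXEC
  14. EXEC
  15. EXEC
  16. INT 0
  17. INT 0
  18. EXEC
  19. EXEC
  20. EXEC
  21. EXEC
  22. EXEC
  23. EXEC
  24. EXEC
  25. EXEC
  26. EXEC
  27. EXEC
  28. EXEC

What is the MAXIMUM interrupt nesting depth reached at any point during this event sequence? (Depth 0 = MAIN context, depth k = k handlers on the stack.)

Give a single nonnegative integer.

Event 1 (EXEC): [MAIN] PC=0: DEC 1 -> ACC=-1 [depth=0]
Event 2 (EXEC): [MAIN] PC=1: INC 5 -> ACC=4 [depth=0]
Event 3 (EXEC): [MAIN] PC=2: INC 5 -> ACC=9 [depth=0]
Event 4 (INT 2): INT 2 arrives: push (MAIN, PC=3), enter IRQ2 at PC=0 (depth now 1) [depth=1]
Event 5 (EXEC): [IRQ2] PC=0: DEC 4 -> ACC=5 [depth=1]
Event 6 (EXEC): [IRQ2] PC=1: DEC 1 -> ACC=4 [depth=1]
Event 7 (EXEC): [IRQ2] PC=2: IRET -> resume MAIN at PC=3 (depth now 0) [depth=0]
Event 8 (INT 2): INT 2 arrives: push (MAIN, PC=3), enter IRQ2 at PC=0 (depth now 1) [depth=1]
Event 9 (EXEC): [IRQ2] PC=0: DEC 4 -> ACC=0 [depth=1]
Event 10 (EXEC): [IRQ2] PC=1: DEC 1 -> ACC=-1 [depth=1]
Event 11 (EXEC): [IRQ2] PC=2: IRET -> resume MAIN at PC=3 (depth now 0) [depth=0]
Event 12 (INT 2): INT 2 arrives: push (MAIN, PC=3), enter IRQ2 at PC=0 (depth now 1) [depth=1]
Event 13 (EXEC): [IRQ2] PC=0: DEC 4 -> ACC=-5 [depth=1]
Event 14 (EXEC): [IRQ2] PC=1: DEC 1 -> ACC=-6 [depth=1]
Event 15 (EXEC): [IRQ2] PC=2: IRET -> resume MAIN at PC=3 (depth now 0) [depth=0]
Event 16 (INT 0): INT 0 arrives: push (MAIN, PC=3), enter IRQ0 at PC=0 (depth now 1) [depth=1]
Event 17 (INT 0): INT 0 arrives: push (IRQ0, PC=0), enter IRQ0 at PC=0 (depth now 2) [depth=2]
Event 18 (EXEC): [IRQ0] PC=0: DEC 1 -> ACC=-7 [depth=2]
Event 19 (EXEC): [IRQ0] PC=1: INC 1 -> ACC=-6 [depth=2]
Event 20 (EXEC): [IRQ0] PC=2: IRET -> resume IRQ0 at PC=0 (depth now 1) [depth=1]
Event 21 (EXEC): [IRQ0] PC=0: DEC 1 -> ACC=-7 [depth=1]
Event 22 (EXEC): [IRQ0] PC=1: INC 1 -> ACC=-6 [depth=1]
Event 23 (EXEC): [IRQ0] PC=2: IRET -> resume MAIN at PC=3 (depth now 0) [depth=0]
Event 24 (EXEC): [MAIN] PC=3: INC 3 -> ACC=-3 [depth=0]
Event 25 (EXEC): [MAIN] PC=4: INC 5 -> ACC=2 [depth=0]
Event 26 (EXEC): [MAIN] PC=5: INC 4 -> ACC=6 [depth=0]
Event 27 (EXEC): [MAIN] PC=6: INC 1 -> ACC=7 [depth=0]
Event 28 (EXEC): [MAIN] PC=7: HALT [depth=0]
Max depth observed: 2

Answer: 2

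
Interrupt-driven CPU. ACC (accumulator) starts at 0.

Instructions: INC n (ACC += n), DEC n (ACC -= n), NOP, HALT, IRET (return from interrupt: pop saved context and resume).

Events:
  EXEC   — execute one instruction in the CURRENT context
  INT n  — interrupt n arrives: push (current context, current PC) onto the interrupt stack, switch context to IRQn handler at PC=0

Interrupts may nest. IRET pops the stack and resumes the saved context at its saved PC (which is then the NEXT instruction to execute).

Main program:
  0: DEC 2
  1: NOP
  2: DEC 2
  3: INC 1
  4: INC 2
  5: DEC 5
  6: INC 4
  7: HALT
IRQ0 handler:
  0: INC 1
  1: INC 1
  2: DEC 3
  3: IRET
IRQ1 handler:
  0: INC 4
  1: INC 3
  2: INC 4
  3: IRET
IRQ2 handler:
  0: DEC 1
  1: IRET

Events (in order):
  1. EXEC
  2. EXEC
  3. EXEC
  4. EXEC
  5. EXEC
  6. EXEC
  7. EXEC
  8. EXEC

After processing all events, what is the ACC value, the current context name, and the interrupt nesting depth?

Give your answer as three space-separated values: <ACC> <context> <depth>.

Answer: -2 MAIN 0

Derivation:
Event 1 (EXEC): [MAIN] PC=0: DEC 2 -> ACC=-2
Event 2 (EXEC): [MAIN] PC=1: NOP
Event 3 (EXEC): [MAIN] PC=2: DEC 2 -> ACC=-4
Event 4 (EXEC): [MAIN] PC=3: INC 1 -> ACC=-3
Event 5 (EXEC): [MAIN] PC=4: INC 2 -> ACC=-1
Event 6 (EXEC): [MAIN] PC=5: DEC 5 -> ACC=-6
Event 7 (EXEC): [MAIN] PC=6: INC 4 -> ACC=-2
Event 8 (EXEC): [MAIN] PC=7: HALT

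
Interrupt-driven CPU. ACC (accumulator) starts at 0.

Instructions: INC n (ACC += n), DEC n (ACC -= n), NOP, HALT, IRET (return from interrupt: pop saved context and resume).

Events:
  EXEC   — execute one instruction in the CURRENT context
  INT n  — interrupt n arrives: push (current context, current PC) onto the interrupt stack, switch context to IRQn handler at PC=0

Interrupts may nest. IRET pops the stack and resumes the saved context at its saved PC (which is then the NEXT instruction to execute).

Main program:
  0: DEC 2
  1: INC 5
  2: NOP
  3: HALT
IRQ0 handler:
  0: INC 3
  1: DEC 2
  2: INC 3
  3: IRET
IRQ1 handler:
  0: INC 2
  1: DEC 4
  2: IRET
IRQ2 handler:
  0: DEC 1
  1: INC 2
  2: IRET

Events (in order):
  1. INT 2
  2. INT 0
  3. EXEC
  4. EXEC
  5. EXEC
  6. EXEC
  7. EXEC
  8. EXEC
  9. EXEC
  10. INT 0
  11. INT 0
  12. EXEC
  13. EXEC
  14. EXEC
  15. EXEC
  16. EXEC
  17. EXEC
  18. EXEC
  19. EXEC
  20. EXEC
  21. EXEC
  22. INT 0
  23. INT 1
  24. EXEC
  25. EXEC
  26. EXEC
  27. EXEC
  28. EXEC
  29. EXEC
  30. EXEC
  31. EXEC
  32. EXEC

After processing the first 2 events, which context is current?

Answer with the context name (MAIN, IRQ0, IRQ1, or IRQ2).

Event 1 (INT 2): INT 2 arrives: push (MAIN, PC=0), enter IRQ2 at PC=0 (depth now 1)
Event 2 (INT 0): INT 0 arrives: push (IRQ2, PC=0), enter IRQ0 at PC=0 (depth now 2)

Answer: IRQ0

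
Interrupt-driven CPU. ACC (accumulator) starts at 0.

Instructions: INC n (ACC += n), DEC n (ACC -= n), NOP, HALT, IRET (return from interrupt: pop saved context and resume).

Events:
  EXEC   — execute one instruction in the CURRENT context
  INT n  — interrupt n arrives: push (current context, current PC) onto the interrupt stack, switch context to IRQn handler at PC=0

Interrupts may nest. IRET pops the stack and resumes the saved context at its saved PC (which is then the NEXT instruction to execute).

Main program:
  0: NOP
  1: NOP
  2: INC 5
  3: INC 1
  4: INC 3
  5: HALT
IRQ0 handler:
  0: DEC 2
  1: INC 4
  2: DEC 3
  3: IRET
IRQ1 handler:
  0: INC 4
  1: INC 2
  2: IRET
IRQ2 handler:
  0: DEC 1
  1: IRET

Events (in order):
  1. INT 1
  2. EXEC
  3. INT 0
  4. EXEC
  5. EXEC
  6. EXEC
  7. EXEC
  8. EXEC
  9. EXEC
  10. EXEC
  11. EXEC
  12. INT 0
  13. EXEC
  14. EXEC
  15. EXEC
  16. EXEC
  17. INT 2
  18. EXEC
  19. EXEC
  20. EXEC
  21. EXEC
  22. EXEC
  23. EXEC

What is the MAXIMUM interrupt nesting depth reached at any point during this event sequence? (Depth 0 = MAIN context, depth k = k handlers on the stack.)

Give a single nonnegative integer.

Event 1 (INT 1): INT 1 arrives: push (MAIN, PC=0), enter IRQ1 at PC=0 (depth now 1) [depth=1]
Event 2 (EXEC): [IRQ1] PC=0: INC 4 -> ACC=4 [depth=1]
Event 3 (INT 0): INT 0 arrives: push (IRQ1, PC=1), enter IRQ0 at PC=0 (depth now 2) [depth=2]
Event 4 (EXEC): [IRQ0] PC=0: DEC 2 -> ACC=2 [depth=2]
Event 5 (EXEC): [IRQ0] PC=1: INC 4 -> ACC=6 [depth=2]
Event 6 (EXEC): [IRQ0] PC=2: DEC 3 -> ACC=3 [depth=2]
Event 7 (EXEC): [IRQ0] PC=3: IRET -> resume IRQ1 at PC=1 (depth now 1) [depth=1]
Event 8 (EXEC): [IRQ1] PC=1: INC 2 -> ACC=5 [depth=1]
Event 9 (EXEC): [IRQ1] PC=2: IRET -> resume MAIN at PC=0 (depth now 0) [depth=0]
Event 10 (EXEC): [MAIN] PC=0: NOP [depth=0]
Event 11 (EXEC): [MAIN] PC=1: NOP [depth=0]
Event 12 (INT 0): INT 0 arrives: push (MAIN, PC=2), enter IRQ0 at PC=0 (depth now 1) [depth=1]
Event 13 (EXEC): [IRQ0] PC=0: DEC 2 -> ACC=3 [depth=1]
Event 14 (EXEC): [IRQ0] PC=1: INC 4 -> ACC=7 [depth=1]
Event 15 (EXEC): [IRQ0] PC=2: DEC 3 -> ACC=4 [depth=1]
Event 16 (EXEC): [IRQ0] PC=3: IRET -> resume MAIN at PC=2 (depth now 0) [depth=0]
Event 17 (INT 2): INT 2 arrives: push (MAIN, PC=2), enter IRQ2 at PC=0 (depth now 1) [depth=1]
Event 18 (EXEC): [IRQ2] PC=0: DEC 1 -> ACC=3 [depth=1]
Event 19 (EXEC): [IRQ2] PC=1: IRET -> resume MAIN at PC=2 (depth now 0) [depth=0]
Event 20 (EXEC): [MAIN] PC=2: INC 5 -> ACC=8 [depth=0]
Event 21 (EXEC): [MAIN] PC=3: INC 1 -> ACC=9 [depth=0]
Event 22 (EXEC): [MAIN] PC=4: INC 3 -> ACC=12 [depth=0]
Event 23 (EXEC): [MAIN] PC=5: HALT [depth=0]
Max depth observed: 2

Answer: 2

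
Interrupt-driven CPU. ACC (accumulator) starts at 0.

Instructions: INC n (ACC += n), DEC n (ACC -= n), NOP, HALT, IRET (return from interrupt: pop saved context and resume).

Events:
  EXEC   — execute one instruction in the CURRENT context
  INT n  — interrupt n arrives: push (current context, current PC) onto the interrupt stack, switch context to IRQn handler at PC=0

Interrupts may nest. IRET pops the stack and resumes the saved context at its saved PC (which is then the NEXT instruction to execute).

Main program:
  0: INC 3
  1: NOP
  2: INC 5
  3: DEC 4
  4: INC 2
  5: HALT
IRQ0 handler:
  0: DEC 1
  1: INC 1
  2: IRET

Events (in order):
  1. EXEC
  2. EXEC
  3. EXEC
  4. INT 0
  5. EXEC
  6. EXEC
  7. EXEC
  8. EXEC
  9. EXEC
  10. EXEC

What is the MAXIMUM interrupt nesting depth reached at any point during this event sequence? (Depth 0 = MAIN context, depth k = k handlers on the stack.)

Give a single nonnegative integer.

Answer: 1

Derivation:
Event 1 (EXEC): [MAIN] PC=0: INC 3 -> ACC=3 [depth=0]
Event 2 (EXEC): [MAIN] PC=1: NOP [depth=0]
Event 3 (EXEC): [MAIN] PC=2: INC 5 -> ACC=8 [depth=0]
Event 4 (INT 0): INT 0 arrives: push (MAIN, PC=3), enter IRQ0 at PC=0 (depth now 1) [depth=1]
Event 5 (EXEC): [IRQ0] PC=0: DEC 1 -> ACC=7 [depth=1]
Event 6 (EXEC): [IRQ0] PC=1: INC 1 -> ACC=8 [depth=1]
Event 7 (EXEC): [IRQ0] PC=2: IRET -> resume MAIN at PC=3 (depth now 0) [depth=0]
Event 8 (EXEC): [MAIN] PC=3: DEC 4 -> ACC=4 [depth=0]
Event 9 (EXEC): [MAIN] PC=4: INC 2 -> ACC=6 [depth=0]
Event 10 (EXEC): [MAIN] PC=5: HALT [depth=0]
Max depth observed: 1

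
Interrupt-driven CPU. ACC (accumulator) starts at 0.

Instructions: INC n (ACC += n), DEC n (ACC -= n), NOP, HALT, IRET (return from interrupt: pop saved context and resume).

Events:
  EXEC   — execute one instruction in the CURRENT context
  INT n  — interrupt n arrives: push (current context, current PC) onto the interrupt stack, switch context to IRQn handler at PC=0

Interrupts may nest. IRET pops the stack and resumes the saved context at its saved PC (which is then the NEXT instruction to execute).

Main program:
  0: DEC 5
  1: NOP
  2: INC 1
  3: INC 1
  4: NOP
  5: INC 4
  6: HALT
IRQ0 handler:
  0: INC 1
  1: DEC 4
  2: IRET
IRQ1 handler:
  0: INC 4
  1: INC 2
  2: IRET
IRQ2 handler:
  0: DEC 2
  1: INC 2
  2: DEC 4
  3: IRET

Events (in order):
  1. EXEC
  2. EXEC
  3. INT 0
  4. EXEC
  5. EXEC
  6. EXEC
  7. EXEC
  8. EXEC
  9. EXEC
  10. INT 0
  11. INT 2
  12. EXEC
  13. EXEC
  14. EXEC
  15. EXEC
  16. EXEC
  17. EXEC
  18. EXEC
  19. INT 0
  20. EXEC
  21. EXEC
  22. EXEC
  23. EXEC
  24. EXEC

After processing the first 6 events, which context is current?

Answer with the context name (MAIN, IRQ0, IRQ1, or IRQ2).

Answer: MAIN

Derivation:
Event 1 (EXEC): [MAIN] PC=0: DEC 5 -> ACC=-5
Event 2 (EXEC): [MAIN] PC=1: NOP
Event 3 (INT 0): INT 0 arrives: push (MAIN, PC=2), enter IRQ0 at PC=0 (depth now 1)
Event 4 (EXEC): [IRQ0] PC=0: INC 1 -> ACC=-4
Event 5 (EXEC): [IRQ0] PC=1: DEC 4 -> ACC=-8
Event 6 (EXEC): [IRQ0] PC=2: IRET -> resume MAIN at PC=2 (depth now 0)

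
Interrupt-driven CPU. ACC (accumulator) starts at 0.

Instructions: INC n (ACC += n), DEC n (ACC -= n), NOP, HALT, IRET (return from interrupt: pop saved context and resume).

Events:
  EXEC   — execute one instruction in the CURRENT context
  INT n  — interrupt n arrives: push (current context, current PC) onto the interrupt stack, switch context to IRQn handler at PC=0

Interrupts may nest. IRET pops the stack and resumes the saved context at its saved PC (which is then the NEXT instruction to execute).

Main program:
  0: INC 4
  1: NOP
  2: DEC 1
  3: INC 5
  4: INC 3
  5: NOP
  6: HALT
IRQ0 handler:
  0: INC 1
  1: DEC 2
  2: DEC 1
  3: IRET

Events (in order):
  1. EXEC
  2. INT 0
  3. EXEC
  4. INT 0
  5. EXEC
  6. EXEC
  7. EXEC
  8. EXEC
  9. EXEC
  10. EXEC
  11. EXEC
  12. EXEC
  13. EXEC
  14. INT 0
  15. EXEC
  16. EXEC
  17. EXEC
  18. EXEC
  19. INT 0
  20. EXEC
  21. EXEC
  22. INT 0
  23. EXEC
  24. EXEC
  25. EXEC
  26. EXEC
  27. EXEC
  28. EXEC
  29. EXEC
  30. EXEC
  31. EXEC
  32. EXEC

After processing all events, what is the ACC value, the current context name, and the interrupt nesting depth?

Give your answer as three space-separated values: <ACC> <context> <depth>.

Event 1 (EXEC): [MAIN] PC=0: INC 4 -> ACC=4
Event 2 (INT 0): INT 0 arrives: push (MAIN, PC=1), enter IRQ0 at PC=0 (depth now 1)
Event 3 (EXEC): [IRQ0] PC=0: INC 1 -> ACC=5
Event 4 (INT 0): INT 0 arrives: push (IRQ0, PC=1), enter IRQ0 at PC=0 (depth now 2)
Event 5 (EXEC): [IRQ0] PC=0: INC 1 -> ACC=6
Event 6 (EXEC): [IRQ0] PC=1: DEC 2 -> ACC=4
Event 7 (EXEC): [IRQ0] PC=2: DEC 1 -> ACC=3
Event 8 (EXEC): [IRQ0] PC=3: IRET -> resume IRQ0 at PC=1 (depth now 1)
Event 9 (EXEC): [IRQ0] PC=1: DEC 2 -> ACC=1
Event 10 (EXEC): [IRQ0] PC=2: DEC 1 -> ACC=0
Event 11 (EXEC): [IRQ0] PC=3: IRET -> resume MAIN at PC=1 (depth now 0)
Event 12 (EXEC): [MAIN] PC=1: NOP
Event 13 (EXEC): [MAIN] PC=2: DEC 1 -> ACC=-1
Event 14 (INT 0): INT 0 arrives: push (MAIN, PC=3), enter IRQ0 at PC=0 (depth now 1)
Event 15 (EXEC): [IRQ0] PC=0: INC 1 -> ACC=0
Event 16 (EXEC): [IRQ0] PC=1: DEC 2 -> ACC=-2
Event 17 (EXEC): [IRQ0] PC=2: DEC 1 -> ACC=-3
Event 18 (EXEC): [IRQ0] PC=3: IRET -> resume MAIN at PC=3 (depth now 0)
Event 19 (INT 0): INT 0 arrives: push (MAIN, PC=3), enter IRQ0 at PC=0 (depth now 1)
Event 20 (EXEC): [IRQ0] PC=0: INC 1 -> ACC=-2
Event 21 (EXEC): [IRQ0] PC=1: DEC 2 -> ACC=-4
Event 22 (INT 0): INT 0 arrives: push (IRQ0, PC=2), enter IRQ0 at PC=0 (depth now 2)
Event 23 (EXEC): [IRQ0] PC=0: INC 1 -> ACC=-3
Event 24 (EXEC): [IRQ0] PC=1: DEC 2 -> ACC=-5
Event 25 (EXEC): [IRQ0] PC=2: DEC 1 -> ACC=-6
Event 26 (EXEC): [IRQ0] PC=3: IRET -> resume IRQ0 at PC=2 (depth now 1)
Event 27 (EXEC): [IRQ0] PC=2: DEC 1 -> ACC=-7
Event 28 (EXEC): [IRQ0] PC=3: IRET -> resume MAIN at PC=3 (depth now 0)
Event 29 (EXEC): [MAIN] PC=3: INC 5 -> ACC=-2
Event 30 (EXEC): [MAIN] PC=4: INC 3 -> ACC=1
Event 31 (EXEC): [MAIN] PC=5: NOP
Event 32 (EXEC): [MAIN] PC=6: HALT

Answer: 1 MAIN 0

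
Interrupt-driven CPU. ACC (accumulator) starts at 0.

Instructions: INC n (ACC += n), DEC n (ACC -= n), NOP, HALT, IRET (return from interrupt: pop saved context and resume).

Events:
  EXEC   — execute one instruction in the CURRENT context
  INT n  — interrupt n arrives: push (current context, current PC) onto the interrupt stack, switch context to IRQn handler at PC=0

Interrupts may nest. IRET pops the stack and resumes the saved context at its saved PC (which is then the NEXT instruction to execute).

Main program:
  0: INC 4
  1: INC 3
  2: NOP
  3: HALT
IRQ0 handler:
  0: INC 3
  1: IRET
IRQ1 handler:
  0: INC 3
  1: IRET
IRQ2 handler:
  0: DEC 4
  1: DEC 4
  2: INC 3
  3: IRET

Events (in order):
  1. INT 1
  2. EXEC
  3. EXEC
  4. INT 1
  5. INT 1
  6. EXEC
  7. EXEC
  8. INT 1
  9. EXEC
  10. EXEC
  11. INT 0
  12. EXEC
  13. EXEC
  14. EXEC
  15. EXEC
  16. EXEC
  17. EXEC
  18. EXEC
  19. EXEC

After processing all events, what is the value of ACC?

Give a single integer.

Event 1 (INT 1): INT 1 arrives: push (MAIN, PC=0), enter IRQ1 at PC=0 (depth now 1)
Event 2 (EXEC): [IRQ1] PC=0: INC 3 -> ACC=3
Event 3 (EXEC): [IRQ1] PC=1: IRET -> resume MAIN at PC=0 (depth now 0)
Event 4 (INT 1): INT 1 arrives: push (MAIN, PC=0), enter IRQ1 at PC=0 (depth now 1)
Event 5 (INT 1): INT 1 arrives: push (IRQ1, PC=0), enter IRQ1 at PC=0 (depth now 2)
Event 6 (EXEC): [IRQ1] PC=0: INC 3 -> ACC=6
Event 7 (EXEC): [IRQ1] PC=1: IRET -> resume IRQ1 at PC=0 (depth now 1)
Event 8 (INT 1): INT 1 arrives: push (IRQ1, PC=0), enter IRQ1 at PC=0 (depth now 2)
Event 9 (EXEC): [IRQ1] PC=0: INC 3 -> ACC=9
Event 10 (EXEC): [IRQ1] PC=1: IRET -> resume IRQ1 at PC=0 (depth now 1)
Event 11 (INT 0): INT 0 arrives: push (IRQ1, PC=0), enter IRQ0 at PC=0 (depth now 2)
Event 12 (EXEC): [IRQ0] PC=0: INC 3 -> ACC=12
Event 13 (EXEC): [IRQ0] PC=1: IRET -> resume IRQ1 at PC=0 (depth now 1)
Event 14 (EXEC): [IRQ1] PC=0: INC 3 -> ACC=15
Event 15 (EXEC): [IRQ1] PC=1: IRET -> resume MAIN at PC=0 (depth now 0)
Event 16 (EXEC): [MAIN] PC=0: INC 4 -> ACC=19
Event 17 (EXEC): [MAIN] PC=1: INC 3 -> ACC=22
Event 18 (EXEC): [MAIN] PC=2: NOP
Event 19 (EXEC): [MAIN] PC=3: HALT

Answer: 22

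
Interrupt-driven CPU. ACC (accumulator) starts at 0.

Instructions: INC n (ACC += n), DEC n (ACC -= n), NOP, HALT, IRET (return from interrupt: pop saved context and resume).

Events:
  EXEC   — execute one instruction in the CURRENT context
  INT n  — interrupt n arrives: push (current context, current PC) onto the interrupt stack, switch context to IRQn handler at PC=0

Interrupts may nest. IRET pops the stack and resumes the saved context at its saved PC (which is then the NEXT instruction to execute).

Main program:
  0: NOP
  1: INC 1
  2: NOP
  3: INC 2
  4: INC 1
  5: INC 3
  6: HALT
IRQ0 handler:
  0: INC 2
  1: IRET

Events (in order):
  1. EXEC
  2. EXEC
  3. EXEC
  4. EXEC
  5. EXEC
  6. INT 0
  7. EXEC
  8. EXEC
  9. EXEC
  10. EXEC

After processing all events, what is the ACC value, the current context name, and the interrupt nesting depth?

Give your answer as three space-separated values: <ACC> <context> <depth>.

Answer: 9 MAIN 0

Derivation:
Event 1 (EXEC): [MAIN] PC=0: NOP
Event 2 (EXEC): [MAIN] PC=1: INC 1 -> ACC=1
Event 3 (EXEC): [MAIN] PC=2: NOP
Event 4 (EXEC): [MAIN] PC=3: INC 2 -> ACC=3
Event 5 (EXEC): [MAIN] PC=4: INC 1 -> ACC=4
Event 6 (INT 0): INT 0 arrives: push (MAIN, PC=5), enter IRQ0 at PC=0 (depth now 1)
Event 7 (EXEC): [IRQ0] PC=0: INC 2 -> ACC=6
Event 8 (EXEC): [IRQ0] PC=1: IRET -> resume MAIN at PC=5 (depth now 0)
Event 9 (EXEC): [MAIN] PC=5: INC 3 -> ACC=9
Event 10 (EXEC): [MAIN] PC=6: HALT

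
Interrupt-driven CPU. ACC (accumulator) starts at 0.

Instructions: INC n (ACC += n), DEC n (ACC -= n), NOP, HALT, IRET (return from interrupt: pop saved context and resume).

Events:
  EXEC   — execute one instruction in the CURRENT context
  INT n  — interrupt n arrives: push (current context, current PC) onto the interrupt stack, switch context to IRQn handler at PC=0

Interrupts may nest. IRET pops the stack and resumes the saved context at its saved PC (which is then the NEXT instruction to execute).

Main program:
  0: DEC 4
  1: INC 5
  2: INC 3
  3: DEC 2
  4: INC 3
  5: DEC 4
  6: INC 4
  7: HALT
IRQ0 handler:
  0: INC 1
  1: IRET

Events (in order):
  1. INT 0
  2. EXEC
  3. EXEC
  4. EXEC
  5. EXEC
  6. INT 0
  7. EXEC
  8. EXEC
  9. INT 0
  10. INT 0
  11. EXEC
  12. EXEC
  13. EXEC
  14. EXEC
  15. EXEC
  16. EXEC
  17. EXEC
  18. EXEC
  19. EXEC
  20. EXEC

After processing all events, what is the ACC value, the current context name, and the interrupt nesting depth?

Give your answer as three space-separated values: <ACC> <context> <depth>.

Answer: 9 MAIN 0

Derivation:
Event 1 (INT 0): INT 0 arrives: push (MAIN, PC=0), enter IRQ0 at PC=0 (depth now 1)
Event 2 (EXEC): [IRQ0] PC=0: INC 1 -> ACC=1
Event 3 (EXEC): [IRQ0] PC=1: IRET -> resume MAIN at PC=0 (depth now 0)
Event 4 (EXEC): [MAIN] PC=0: DEC 4 -> ACC=-3
Event 5 (EXEC): [MAIN] PC=1: INC 5 -> ACC=2
Event 6 (INT 0): INT 0 arrives: push (MAIN, PC=2), enter IRQ0 at PC=0 (depth now 1)
Event 7 (EXEC): [IRQ0] PC=0: INC 1 -> ACC=3
Event 8 (EXEC): [IRQ0] PC=1: IRET -> resume MAIN at PC=2 (depth now 0)
Event 9 (INT 0): INT 0 arrives: push (MAIN, PC=2), enter IRQ0 at PC=0 (depth now 1)
Event 10 (INT 0): INT 0 arrives: push (IRQ0, PC=0), enter IRQ0 at PC=0 (depth now 2)
Event 11 (EXEC): [IRQ0] PC=0: INC 1 -> ACC=4
Event 12 (EXEC): [IRQ0] PC=1: IRET -> resume IRQ0 at PC=0 (depth now 1)
Event 13 (EXEC): [IRQ0] PC=0: INC 1 -> ACC=5
Event 14 (EXEC): [IRQ0] PC=1: IRET -> resume MAIN at PC=2 (depth now 0)
Event 15 (EXEC): [MAIN] PC=2: INC 3 -> ACC=8
Event 16 (EXEC): [MAIN] PC=3: DEC 2 -> ACC=6
Event 17 (EXEC): [MAIN] PC=4: INC 3 -> ACC=9
Event 18 (EXEC): [MAIN] PC=5: DEC 4 -> ACC=5
Event 19 (EXEC): [MAIN] PC=6: INC 4 -> ACC=9
Event 20 (EXEC): [MAIN] PC=7: HALT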